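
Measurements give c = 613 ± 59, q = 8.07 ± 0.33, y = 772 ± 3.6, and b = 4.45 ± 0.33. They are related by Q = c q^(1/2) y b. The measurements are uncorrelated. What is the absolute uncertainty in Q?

7.38e+05

Each factor contributes (exponent × relative error)² to (δQ/Q)²:
  (1·δc/c)² = (1×0.0962)² = 0.00926;  (½·δq/q)² = (0.5×0.0409)² = 0.000418;  (1·δy/y)² = (1×0.00466)² = 2.17e-05;  (1·δb/b)² = (1×0.0742)² = 0.00550
δQ/Q = √(0.0152) = 0.123
Q = 5.98e+06, so δQ = 0.123 × 5.98e+06 = 7.38e+05.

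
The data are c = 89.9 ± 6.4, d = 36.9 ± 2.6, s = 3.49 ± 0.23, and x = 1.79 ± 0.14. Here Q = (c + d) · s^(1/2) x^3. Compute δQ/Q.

Let u = c + d = 127. δu = √(δc² + δd²) = √(41.0 + 6.76) = 6.91, so δu/u = 0.0545.
Q is then a monomial in u, s, x:
δQ/Q = √((δu/u)² + (½·δs/s)² + (3·δx/x)²) = √(0.00297 + 0.00109 + 0.0551) = 0.243

0.243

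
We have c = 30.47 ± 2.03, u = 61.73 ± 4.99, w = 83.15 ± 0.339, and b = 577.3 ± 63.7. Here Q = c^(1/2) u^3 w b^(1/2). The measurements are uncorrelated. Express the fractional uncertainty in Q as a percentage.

25.1%

Relative error in a monomial: (δQ/Q)² = Σ (nᵢ · δxᵢ/xᵢ)².
  (½·δc/c)² = (0.5×0.0666)² = 0.00111;  (3·δu/u)² = (3×0.0808)² = 0.0588;  (1·δw/w)² = (1×0.00408)² = 1.66e-05;  (½·δb/b)² = (0.5×0.110)² = 0.00304
δQ/Q = √(0.0630) = 0.251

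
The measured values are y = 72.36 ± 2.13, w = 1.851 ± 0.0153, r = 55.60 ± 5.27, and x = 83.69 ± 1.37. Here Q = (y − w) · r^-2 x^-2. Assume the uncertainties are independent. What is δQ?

Let u = y − w = 70.51. δu = √(δy² + δw²) = √(4.54 + 0.000234) = 2.13, so δu/u = 0.0302.
Q is then a monomial in u, r, x:
δQ/Q = √((δu/u)² + (-2·δr/r)² + (-2·δx/x)²) = √(0.000913 + 0.0359 + 0.00107) = 0.195
Q = 3.256e-06, so δQ = 0.195 × 3.256e-06 = 6.34e-07.

6.34e-07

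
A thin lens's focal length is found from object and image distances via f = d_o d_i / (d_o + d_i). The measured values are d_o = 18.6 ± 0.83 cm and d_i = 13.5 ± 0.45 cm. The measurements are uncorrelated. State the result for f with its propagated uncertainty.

7.82 ± 0.211 cm

∂f/∂d_o = (d_i/(d_o+d_i))² = 0.177;  ∂f/∂d_i = (d_o/(d_o+d_i))² = 0.336
δf = √((∂f/∂d_o · δd_o)² + (∂f/∂d_i · δd_i)²) = √(0.0216 + 0.0228) = 0.211 cm
f = 7.82 cm.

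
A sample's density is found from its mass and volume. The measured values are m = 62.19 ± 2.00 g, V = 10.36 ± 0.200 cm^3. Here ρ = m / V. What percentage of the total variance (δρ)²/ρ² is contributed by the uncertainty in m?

(δρ/ρ)² = (1·δm/m)² + (-1·δV/V)²
  m term: (1×0.0322)² = 0.00103
  V term: (-1×0.0193)² = 0.000373
Total = 0.00141. Share from m = 0.00103/0.00141 = 0.735.

73.5%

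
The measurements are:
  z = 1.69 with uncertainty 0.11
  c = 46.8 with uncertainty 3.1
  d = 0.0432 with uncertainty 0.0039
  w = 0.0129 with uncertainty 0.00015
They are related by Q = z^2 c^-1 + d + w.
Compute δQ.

Let p = z^2·c^-1 = 0.0610. δp/p = √((2·δz/z)² + (-1·δc/c)²) = √(0.0169 + 0.00439) = 0.146, so δp = 0.00891.
Q = p + d + w: δQ = √(δp² + δd² + δw²) = √(7.95e-05 + 1.52e-05 + 2.25e-08) = 0.00973

0.00973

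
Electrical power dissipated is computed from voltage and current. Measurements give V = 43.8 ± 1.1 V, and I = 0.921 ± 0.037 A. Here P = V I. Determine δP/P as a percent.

4.74%

Relative error in a monomial: (δP/P)² = Σ (nᵢ · δxᵢ/xᵢ)².
  (1·δV/V)² = (1×0.0251)² = 0.000631;  (1·δI/I)² = (1×0.0402)² = 0.00161
δP/P = √(0.00224) = 0.0474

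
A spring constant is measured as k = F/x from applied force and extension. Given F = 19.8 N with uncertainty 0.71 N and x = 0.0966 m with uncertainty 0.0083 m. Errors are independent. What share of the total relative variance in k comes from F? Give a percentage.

(δk/k)² = (1·δF/F)² + (-1·δx/x)²
  F term: (1×0.0359)² = 0.00129
  x term: (-1×0.0859)² = 0.00738
Total = 0.00867. Share from F = 0.00129/0.00867 = 0.148.

14.8%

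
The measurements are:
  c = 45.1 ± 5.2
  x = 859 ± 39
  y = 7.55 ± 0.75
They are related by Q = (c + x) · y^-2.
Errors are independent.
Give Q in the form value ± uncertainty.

Let u = c + x = 904. δu = √(δc² + δx²) = √(27.0 + 1520) = 39.3, so δu/u = 0.0435.
Q is then a monomial in u, y:
δQ/Q = √((δu/u)² + (-2·δy/y)²) = √(0.00189 + 0.0395) = 0.203
Q = 15.9, so δQ = 0.203 × 15.9 = 3.23.

15.9 ± 3.23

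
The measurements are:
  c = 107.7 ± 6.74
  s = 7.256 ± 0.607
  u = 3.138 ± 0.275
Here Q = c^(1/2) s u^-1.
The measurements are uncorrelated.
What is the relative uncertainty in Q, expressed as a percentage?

Each factor contributes (exponent × relative error)² to (δQ/Q)²:
  (½·δc/c)² = (0.5×0.0626)² = 0.000979;  (1·δs/s)² = (1×0.0837)² = 0.00700;  (-1·δu/u)² = (-1×0.0876)² = 0.00768
δQ/Q = √(0.0157) = 0.125

12.5%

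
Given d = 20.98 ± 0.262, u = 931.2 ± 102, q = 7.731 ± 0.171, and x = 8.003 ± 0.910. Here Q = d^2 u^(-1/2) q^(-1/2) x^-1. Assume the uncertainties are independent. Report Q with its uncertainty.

Each factor contributes (exponent × relative error)² to (δQ/Q)²:
  (2·δd/d)² = (2×0.0125)² = 0.000624;  (−½·δu/u)² = (-0.5×0.110)² = 0.00300;  (−½·δq/q)² = (-0.5×0.0221)² = 0.000122;  (-1·δx/x)² = (-1×0.114)² = 0.0129
δQ/Q = √(0.0167) = 0.129
Q = 0.6482, so δQ = 0.129 × 0.6482 = 0.0837.

0.6482 ± 0.0837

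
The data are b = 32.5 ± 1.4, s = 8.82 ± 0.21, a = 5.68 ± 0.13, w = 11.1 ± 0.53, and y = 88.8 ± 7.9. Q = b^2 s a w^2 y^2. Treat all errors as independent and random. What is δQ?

1.14e+10

Products/powers → add relative errors in quadrature, weighted by exponent:
  (2·δb/b)² = (2×0.0431)² = 0.00742;  (1·δs/s)² = (1×0.0238)² = 0.000567;  (1·δa/a)² = (1×0.0229)² = 0.000524;  (2·δw/w)² = (2×0.0477)² = 0.00912;  (2·δy/y)² = (2×0.0890)² = 0.0317
δQ/Q = √(0.0493) = 0.222
Q = 5.14e+10, so δQ = 0.222 × 5.14e+10 = 1.14e+10.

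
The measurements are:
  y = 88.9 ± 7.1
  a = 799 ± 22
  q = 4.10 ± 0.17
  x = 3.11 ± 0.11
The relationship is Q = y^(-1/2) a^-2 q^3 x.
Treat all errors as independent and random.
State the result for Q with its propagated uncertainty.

(3.56 ± 0.520) × 10^-5

Relative error in a monomial: (δQ/Q)² = Σ (nᵢ · δxᵢ/xᵢ)².
  (−½·δy/y)² = (-0.5×0.0799)² = 0.00159;  (-2·δa/a)² = (-2×0.0275)² = 0.00303;  (3·δq/q)² = (3×0.0415)² = 0.0155;  (1·δx/x)² = (1×0.0354)² = 0.00125
δQ/Q = √(0.0214) = 0.146
Q = 3.56e-05, so δQ = 0.146 × 3.56e-05 = 5.2e-06.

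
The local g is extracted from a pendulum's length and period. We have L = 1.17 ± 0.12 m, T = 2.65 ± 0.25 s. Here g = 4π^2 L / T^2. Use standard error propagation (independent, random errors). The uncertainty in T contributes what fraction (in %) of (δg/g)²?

77.2%

(δg/g)² = (1·δL/L)² + (-2·δT/T)²
  L term: (1×0.103)² = 0.0105
  T term: (-2×0.0943)² = 0.0356
Total = 0.0461. Share from T = 0.0356/0.0461 = 0.772.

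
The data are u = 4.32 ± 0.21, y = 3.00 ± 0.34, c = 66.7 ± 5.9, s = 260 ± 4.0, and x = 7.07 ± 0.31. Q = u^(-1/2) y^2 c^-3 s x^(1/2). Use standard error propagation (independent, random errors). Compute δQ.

0.00354

Each factor contributes (exponent × relative error)² to (δQ/Q)²:
  (−½·δu/u)² = (-0.5×0.0486)² = 0.000591;  (2·δy/y)² = (2×0.113)² = 0.0514;  (-3·δc/c)² = (-3×0.0885)² = 0.0704;  (1·δs/s)² = (1×0.0154)² = 0.000237;  (½·δx/x)² = (0.5×0.0438)² = 0.000481
δQ/Q = √(0.123) = 0.351
Q = 0.0101, so δQ = 0.351 × 0.0101 = 0.00354.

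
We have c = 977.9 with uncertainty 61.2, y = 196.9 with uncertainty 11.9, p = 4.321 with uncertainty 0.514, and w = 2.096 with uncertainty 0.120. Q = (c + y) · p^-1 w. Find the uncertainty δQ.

Let u = c + y = 1175. δu = √(δc² + δy²) = √(3750 + 142) = 62.3, so δu/u = 0.0531.
Q is then a monomial in u, p, w:
δQ/Q = √((δu/u)² + (-1·δp/p)² + (1·δw/w)²) = √(0.00282 + 0.0142 + 0.00328) = 0.142
Q = 569.9, so δQ = 0.142 × 569.9 = 81.1.

81.1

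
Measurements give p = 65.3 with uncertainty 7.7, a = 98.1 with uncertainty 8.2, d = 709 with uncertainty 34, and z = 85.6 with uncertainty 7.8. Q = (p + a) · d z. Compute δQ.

1.23e+06

Let u = p + a = 163. δu = √(δp² + δa²) = √(59.3 + 67.2) = 11.2, so δu/u = 0.0688.
Q is then a monomial in u, d, z:
δQ/Q = √((δu/u)² + (1·δd/d)² + (1·δz/z)²) = √(0.00474 + 0.00230 + 0.00830) = 0.124
Q = 9.92e+06, so δQ = 0.124 × 9.92e+06 = 1.23e+06.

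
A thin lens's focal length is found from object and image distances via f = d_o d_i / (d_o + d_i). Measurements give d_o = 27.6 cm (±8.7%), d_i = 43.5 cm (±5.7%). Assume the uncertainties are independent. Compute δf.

0.973 cm

∂f/∂d_o = (d_i/(d_o+d_i))² = 0.374;  ∂f/∂d_i = (d_o/(d_o+d_i))² = 0.151
δf = √((∂f/∂d_o · δd_o)² + (∂f/∂d_i · δd_i)²) = √(0.808 + 0.140) = 0.973 cm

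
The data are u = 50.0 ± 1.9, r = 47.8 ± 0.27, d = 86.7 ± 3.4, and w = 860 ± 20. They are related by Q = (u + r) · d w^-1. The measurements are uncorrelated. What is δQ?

Let h = u + r = 97.8. δh = √(δu² + δr²) = √(3.61 + 0.0729) = 1.92, so δh/h = 0.0196.
Q is then a monomial in h, d, w:
δQ/Q = √((δh/h)² + (1·δd/d)² + (-1·δw/w)²) = √(0.000385 + 0.00154 + 0.000541) = 0.0496
Q = 9.86, so δQ = 0.0496 × 9.86 = 0.489.

0.489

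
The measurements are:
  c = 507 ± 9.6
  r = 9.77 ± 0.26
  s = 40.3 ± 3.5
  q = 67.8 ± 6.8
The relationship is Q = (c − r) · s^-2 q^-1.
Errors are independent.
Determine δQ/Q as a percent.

Let u = c − r = 497. δu = √(δc² + δr²) = √(92.2 + 0.0676) = 9.60, so δu/u = 0.0193.
Q is then a monomial in u, s, q:
δQ/Q = √((δu/u)² + (-2·δs/s)² + (-1·δq/q)²) = √(0.000373 + 0.0302 + 0.0101) = 0.202

20.2%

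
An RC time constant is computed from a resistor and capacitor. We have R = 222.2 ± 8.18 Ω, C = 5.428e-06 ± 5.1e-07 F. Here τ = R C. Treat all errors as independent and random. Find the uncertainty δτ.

0.000122 s

Products/powers → add relative errors in quadrature, weighted by exponent:
  (1·δR/R)² = (1×0.0368)² = 0.00136;  (1·δC/C)² = (1×0.0940)² = 0.00883
δτ/τ = √(0.0102) = 0.101
τ = 0.001206 s, so δτ = 0.101 × 0.001206 = 0.000122 s.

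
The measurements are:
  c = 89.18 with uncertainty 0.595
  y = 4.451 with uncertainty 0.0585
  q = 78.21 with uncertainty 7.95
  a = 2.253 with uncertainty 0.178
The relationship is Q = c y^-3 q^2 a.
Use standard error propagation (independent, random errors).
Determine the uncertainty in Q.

Products/powers → add relative errors in quadrature, weighted by exponent:
  (1·δc/c)² = (1×0.00667)² = 4.45e-05;  (-3·δy/y)² = (-3×0.0131)² = 0.00155;  (2·δq/q)² = (2×0.102)² = 0.0413;  (1·δa/a)² = (1×0.0790)² = 0.00624
δQ/Q = √(0.0492) = 0.222
Q = 13940, so δQ = 0.222 × 13940 = 3090.

3090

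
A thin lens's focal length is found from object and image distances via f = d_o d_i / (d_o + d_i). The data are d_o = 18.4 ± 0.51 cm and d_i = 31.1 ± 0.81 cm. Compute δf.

0.230 cm

∂f/∂d_o = (d_i/(d_o+d_i))² = 0.395;  ∂f/∂d_i = (d_o/(d_o+d_i))² = 0.138
δf = √((∂f/∂d_o · δd_o)² + (∂f/∂d_i · δd_i)²) = √(0.0405 + 0.0125) = 0.230 cm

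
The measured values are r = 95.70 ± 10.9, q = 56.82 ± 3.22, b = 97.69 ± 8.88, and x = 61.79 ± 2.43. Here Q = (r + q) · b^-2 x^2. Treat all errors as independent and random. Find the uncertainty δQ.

12.9

Let u = r + q = 152.5. δu = √(δr² + δq²) = √(119 + 10.4) = 11.4, so δu/u = 0.0745.
Q is then a monomial in u, b, x:
δQ/Q = √((δu/u)² + (-2·δb/b)² + (2·δx/x)²) = √(0.00555 + 0.0331 + 0.00619) = 0.212
Q = 61.02, so δQ = 0.212 × 61.02 = 12.9.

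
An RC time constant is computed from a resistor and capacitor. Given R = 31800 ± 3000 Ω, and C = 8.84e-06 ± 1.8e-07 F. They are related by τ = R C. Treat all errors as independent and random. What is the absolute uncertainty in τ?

Relative error in a monomial: (δτ/τ)² = Σ (nᵢ · δxᵢ/xᵢ)².
  (1·δR/R)² = (1×0.0943)² = 0.00890;  (1·δC/C)² = (1×0.0204)² = 0.000415
δτ/τ = √(0.00931) = 0.0965
τ = 0.281 s, so δτ = 0.0965 × 0.281 = 0.0271 s.

0.0271 s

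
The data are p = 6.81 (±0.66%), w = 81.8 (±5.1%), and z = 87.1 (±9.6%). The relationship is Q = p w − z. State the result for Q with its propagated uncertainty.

470 ± 29.8

Let h = p·w = 557. δh/h = √((1·δp/p)² + (1·δw/w)²) = √(4.36e-05 + 0.00260) = 0.0514, so δh = 28.6.
Q = h − z: δQ = √(δh² + δz²) = √(821 + 69.9) = 29.8
Q = 470.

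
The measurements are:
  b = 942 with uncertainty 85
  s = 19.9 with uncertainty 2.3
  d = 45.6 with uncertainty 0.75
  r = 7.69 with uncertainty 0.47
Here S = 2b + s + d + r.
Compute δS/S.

0.0869

S is a linear combination, so absolute uncertainties add in quadrature:
  (2·δb)² = 28900;  (δs)² = 5.29;  (δd)² = 0.562;  (δr)² = 0.221
δS = √(28900) = 170
S = 1960, so δS/S = 170/1960 = 0.0869.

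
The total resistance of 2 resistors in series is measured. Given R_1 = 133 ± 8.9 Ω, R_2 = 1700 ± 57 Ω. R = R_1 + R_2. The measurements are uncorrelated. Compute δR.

Absolute uncertainties add in quadrature for a linear combination:
  (δR_1)² = 79.2;  (δR_2)² = 3250
δR = √(3330) = 57.7 Ω

57.7 Ω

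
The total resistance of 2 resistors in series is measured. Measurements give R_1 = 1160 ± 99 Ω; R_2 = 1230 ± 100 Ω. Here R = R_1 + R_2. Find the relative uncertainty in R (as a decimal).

Each term contributes (cᵢ δxᵢ)² to (δR)²:
  (δR_1)² = 9800;  (δR_2)² = 10000
δR = √(19800) = 141 Ω
R = 2390 Ω, so δR/R = 141/2390 = 0.0589.

0.0589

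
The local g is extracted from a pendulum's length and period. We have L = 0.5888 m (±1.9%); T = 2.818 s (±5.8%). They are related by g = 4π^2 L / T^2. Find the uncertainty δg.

Since g is a product/quotient, work with relative uncertainties:
  (1·δL/L)² = (1×0.0190)² = 0.000361;  (-2·δT/T)² = (-2×0.0580)² = 0.0135
δg/g = √(0.0138) = 0.118
g = 2.927 m/s^2, so δg = 0.118 × 2.927 = 0.344 m/s^2.

0.344 m/s^2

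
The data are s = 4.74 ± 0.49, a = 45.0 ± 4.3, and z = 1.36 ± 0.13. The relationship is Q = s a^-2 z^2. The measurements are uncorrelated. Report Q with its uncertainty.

Relative error in a monomial: (δQ/Q)² = Σ (nᵢ · δxᵢ/xᵢ)².
  (1·δs/s)² = (1×0.103)² = 0.0107;  (-2·δa/a)² = (-2×0.0956)² = 0.0365;  (2·δz/z)² = (2×0.0956)² = 0.0365
δQ/Q = √(0.0838) = 0.289
Q = 0.00433, so δQ = 0.289 × 0.00433 = 0.00125.

0.00433 ± 0.00125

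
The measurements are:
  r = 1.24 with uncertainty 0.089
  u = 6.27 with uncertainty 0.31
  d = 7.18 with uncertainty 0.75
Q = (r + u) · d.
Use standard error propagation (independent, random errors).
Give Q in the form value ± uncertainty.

53.9 ± 6.09

Let w = r + u = 7.51. δw = √(δr² + δu²) = √(0.00792 + 0.0961) = 0.323, so δw/w = 0.0429.
Q is then a monomial in w, d:
δQ/Q = √((δw/w)² + (1·δd/d)²) = √(0.00184 + 0.0109) = 0.113
Q = 53.9, so δQ = 0.113 × 53.9 = 6.09.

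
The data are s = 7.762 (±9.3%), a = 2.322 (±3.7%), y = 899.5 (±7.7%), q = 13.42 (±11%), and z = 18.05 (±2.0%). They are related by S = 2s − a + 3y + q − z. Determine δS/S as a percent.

7.68%

For a sum/difference, combine absolute errors in quadrature:
  (2·δs)² = 2.08;  (δa)² = 0.00738;  (3·δy)² = 43200;  (δq)² = 2.18;  (δz)² = 0.130
δS = √(43200) = 208
S = 2707, so δS/S = 208/2707 = 0.0768.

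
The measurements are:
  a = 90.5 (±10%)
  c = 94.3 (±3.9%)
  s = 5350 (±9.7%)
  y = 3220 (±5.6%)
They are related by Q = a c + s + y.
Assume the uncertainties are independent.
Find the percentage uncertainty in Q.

Let p = a·c = 8530. δp/p = √((1·δa/a)² + (1·δc/c)²) = √(0.0100 + 0.00152) = 0.107, so δp = 916.
Q = p + s + y: δQ = √(δp² + δs² + δy²) = √(8.39e+05 + 2.69e+05 + 32500) = 1070
Q = 17100, so δQ/Q = 1070/17100 = 0.0624.

6.24%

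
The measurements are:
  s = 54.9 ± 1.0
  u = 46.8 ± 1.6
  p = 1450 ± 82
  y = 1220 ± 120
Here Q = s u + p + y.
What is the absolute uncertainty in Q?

Let w = s·u = 2570. δw/w = √((1·δs/s)² + (1·δu/u)²) = √(0.000332 + 0.00117) = 0.0387, so δw = 99.5.
Q = w + p + y: δQ = √(δw² + δp² + δy²) = √(9910 + 6720 + 14400) = 176

176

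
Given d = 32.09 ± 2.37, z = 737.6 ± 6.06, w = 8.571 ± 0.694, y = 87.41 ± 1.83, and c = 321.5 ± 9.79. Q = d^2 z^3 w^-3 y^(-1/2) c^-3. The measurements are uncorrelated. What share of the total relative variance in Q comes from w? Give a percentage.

(δQ/Q)² = (2·δd/d)² + (3·δz/z)² + (-3·δw/w)² + (−½·δy/y)² + (-3·δc/c)²
  d term: (2×0.0739)² = 0.0218
  z term: (3×0.00822)² = 0.000607
  w term: (-3×0.0810)² = 0.0590
  y term: (-0.5×0.0209)² = 0.000110
  c term: (-3×0.0305)² = 0.00835
Total = 0.0899. Share from w = 0.0590/0.0899 = 0.656.

65.6%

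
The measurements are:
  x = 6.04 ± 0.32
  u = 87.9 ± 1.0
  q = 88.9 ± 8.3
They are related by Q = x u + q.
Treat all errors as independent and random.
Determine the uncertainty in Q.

Let p = x·u = 531. δp/p = √((1·δx/x)² + (1·δu/u)²) = √(0.00281 + 0.000129) = 0.0542, so δp = 28.8.
Q = p + q: δQ = √(δp² + δq²) = √(828 + 68.9) = 29.9

29.9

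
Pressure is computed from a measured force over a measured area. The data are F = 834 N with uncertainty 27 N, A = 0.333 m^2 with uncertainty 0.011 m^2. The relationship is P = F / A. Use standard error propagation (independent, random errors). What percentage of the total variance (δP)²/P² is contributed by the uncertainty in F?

49.0%

(δP/P)² = (1·δF/F)² + (-1·δA/A)²
  F term: (1×0.0324)² = 0.00105
  A term: (-1×0.0330)² = 0.00109
Total = 0.00214. Share from F = 0.00105/0.00214 = 0.490.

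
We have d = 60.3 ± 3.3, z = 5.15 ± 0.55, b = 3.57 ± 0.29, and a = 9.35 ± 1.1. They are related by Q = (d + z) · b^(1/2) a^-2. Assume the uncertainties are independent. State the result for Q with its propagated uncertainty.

1.41 ± 0.345

Let u = d + z = 65.5. δu = √(δd² + δz²) = √(10.9 + 0.303) = 3.35, so δu/u = 0.0511.
Q is then a monomial in u, b, a:
δQ/Q = √((δu/u)² + (½·δb/b)² + (-2·δa/a)²) = √(0.00261 + 0.00165 + 0.0554) = 0.244
Q = 1.41, so δQ = 0.244 × 1.41 = 0.345.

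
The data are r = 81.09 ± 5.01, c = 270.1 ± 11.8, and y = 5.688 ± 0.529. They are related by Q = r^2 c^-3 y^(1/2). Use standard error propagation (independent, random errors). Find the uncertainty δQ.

For a monomial Q ∝ r^2, c^-3, y^(1/2), fractional errors add in quadrature:
  (2·δr/r)² = (2×0.0618)² = 0.0153;  (-3·δc/c)² = (-3×0.0437)² = 0.0172;  (½·δy/y)² = (0.5×0.0930)² = 0.00216
δQ/Q = √(0.0346) = 0.186
Q = 0.0007959, so δQ = 0.186 × 0.0007959 = 0.000148.

0.000148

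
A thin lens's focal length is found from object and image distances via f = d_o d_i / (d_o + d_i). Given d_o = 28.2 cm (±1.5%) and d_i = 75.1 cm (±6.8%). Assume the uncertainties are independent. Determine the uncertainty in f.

∂f/∂d_o = (d_i/(d_o+d_i))² = 0.529;  ∂f/∂d_i = (d_o/(d_o+d_i))² = 0.0745
δf = √((∂f/∂d_o · δd_o)² + (∂f/∂d_i · δd_i)²) = √(0.0500 + 0.145) = 0.441 cm

0.441 cm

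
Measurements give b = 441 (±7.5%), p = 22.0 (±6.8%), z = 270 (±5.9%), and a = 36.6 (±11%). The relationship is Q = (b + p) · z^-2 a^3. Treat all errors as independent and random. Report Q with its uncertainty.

Let u = b + p = 463. δu = √(δb² + δp²) = √(1090 + 2.24) = 33.1, so δu/u = 0.0715.
Q is then a monomial in u, z, a:
δQ/Q = √((δu/u)² + (-2·δz/z)² + (3·δa/a)²) = √(0.00511 + 0.0139 + 0.109) = 0.358
Q = 311, so δQ = 0.358 × 311 = 111.

311 ± 111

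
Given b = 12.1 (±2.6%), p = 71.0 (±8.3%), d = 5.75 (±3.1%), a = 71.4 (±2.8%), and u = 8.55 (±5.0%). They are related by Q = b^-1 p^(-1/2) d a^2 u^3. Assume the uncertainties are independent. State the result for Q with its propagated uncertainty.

(1.80 ± 0.306) × 10^5

Products/powers → add relative errors in quadrature, weighted by exponent:
  (-1·δb/b)² = (-1×0.0260)² = 0.000676;  (−½·δp/p)² = (-0.5×0.0830)² = 0.00172;  (1·δd/d)² = (1×0.0310)² = 0.000961;  (2·δa/a)² = (2×0.0280)² = 0.00314;  (3·δu/u)² = (3×0.0500)² = 0.0225
δQ/Q = √(0.0290) = 0.170
Q = 1.8e+05, so δQ = 0.170 × 1.8e+05 = 30600.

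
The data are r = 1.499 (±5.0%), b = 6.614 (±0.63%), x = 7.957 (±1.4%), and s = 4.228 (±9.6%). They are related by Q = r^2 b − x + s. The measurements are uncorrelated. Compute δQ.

1.55

Let p = r^2·b = 14.86. δp/p = √((2·δr/r)² + (1·δb/b)²) = √(0.0100 + 3.97e-05) = 0.100, so δp = 1.49.
Q = p − x + s: δQ = √(δp² + δx² + δs²) = √(2.22 + 0.0124 + 0.165) = 1.55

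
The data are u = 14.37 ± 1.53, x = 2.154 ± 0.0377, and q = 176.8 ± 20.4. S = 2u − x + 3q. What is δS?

S is a linear combination, so absolute uncertainties add in quadrature:
  (2·δu)² = 9.36;  (δx)² = 0.00142;  (3·δq)² = 3750
δS = √(3750) = 61.3

61.3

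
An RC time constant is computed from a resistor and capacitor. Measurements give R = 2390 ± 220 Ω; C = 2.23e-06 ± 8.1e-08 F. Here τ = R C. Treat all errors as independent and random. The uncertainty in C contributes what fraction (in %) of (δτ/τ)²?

(δτ/τ)² = (1·δR/R)² + (1·δC/C)²
  R term: (1×0.0921)² = 0.00847
  C term: (1×0.0363)² = 0.00132
Total = 0.00979. Share from C = 0.00132/0.00979 = 0.135.

13.5%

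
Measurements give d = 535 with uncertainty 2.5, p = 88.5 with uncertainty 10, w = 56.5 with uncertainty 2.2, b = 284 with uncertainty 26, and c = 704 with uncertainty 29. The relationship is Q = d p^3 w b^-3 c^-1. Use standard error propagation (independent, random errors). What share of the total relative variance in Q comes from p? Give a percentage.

(δQ/Q)² = (1·δd/d)² + (3·δp/p)² + (1·δw/w)² + (-3·δb/b)² + (-1·δc/c)²
  d term: (1×0.00467)² = 2.18e-05
  p term: (3×0.113)² = 0.115
  w term: (1×0.0389)² = 0.00152
  b term: (-3×0.0915)² = 0.0754
  c term: (-1×0.0412)² = 0.00170
Total = 0.194. Share from p = 0.115/0.194 = 0.594.

59.4%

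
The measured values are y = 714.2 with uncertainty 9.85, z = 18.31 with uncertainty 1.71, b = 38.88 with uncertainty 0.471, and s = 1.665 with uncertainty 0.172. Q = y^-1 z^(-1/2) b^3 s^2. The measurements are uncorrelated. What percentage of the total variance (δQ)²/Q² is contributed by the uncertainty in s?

(δQ/Q)² = (-1·δy/y)² + (−½·δz/z)² + (3·δb/b)² + (2·δs/s)²
  y term: (-1×0.0138)² = 0.000190
  z term: (-0.5×0.0934)² = 0.00218
  b term: (3×0.0121)² = 0.00132
  s term: (2×0.103)² = 0.0427
Total = 0.0464. Share from s = 0.0427/0.0464 = 0.920.

92.0%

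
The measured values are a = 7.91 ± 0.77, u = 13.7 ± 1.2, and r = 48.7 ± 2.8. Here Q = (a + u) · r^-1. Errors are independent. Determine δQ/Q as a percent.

8.75%

Let w = a + u = 21.6. δw = √(δa² + δu²) = √(0.593 + 1.44) = 1.43, so δw/w = 0.0660.
Q is then a monomial in w, r:
δQ/Q = √((δw/w)² + (-1·δr/r)²) = √(0.00435 + 0.00331) = 0.0875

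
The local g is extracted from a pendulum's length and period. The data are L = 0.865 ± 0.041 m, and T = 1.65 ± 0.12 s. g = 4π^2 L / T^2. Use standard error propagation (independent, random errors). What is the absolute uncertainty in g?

Since g is a product/quotient, work with relative uncertainties:
  (1·δL/L)² = (1×0.0474)² = 0.00225;  (-2·δT/T)² = (-2×0.0727)² = 0.0212
δg/g = √(0.0234) = 0.153
g = 12.5 m/s^2, so δg = 0.153 × 12.5 = 1.92 m/s^2.

1.92 m/s^2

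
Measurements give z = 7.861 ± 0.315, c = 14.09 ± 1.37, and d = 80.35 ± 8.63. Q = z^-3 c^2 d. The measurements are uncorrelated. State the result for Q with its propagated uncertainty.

32.84 ± 8.29

For a monomial Q ∝ z^-3, c^2, d, fractional errors add in quadrature:
  (-3·δz/z)² = (-3×0.0401)² = 0.0145;  (2·δc/c)² = (2×0.0972)² = 0.0378;  (1·δd/d)² = (1×0.107)² = 0.0115
δQ/Q = √(0.0638) = 0.253
Q = 32.84, so δQ = 0.253 × 32.84 = 8.29.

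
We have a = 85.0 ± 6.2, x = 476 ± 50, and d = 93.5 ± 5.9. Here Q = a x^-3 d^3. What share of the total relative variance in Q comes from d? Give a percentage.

(δQ/Q)² = (1·δa/a)² + (-3·δx/x)² + (3·δd/d)²
  a term: (1×0.0729)² = 0.00532
  x term: (-3×0.105)² = 0.0993
  d term: (3×0.0631)² = 0.0358
Total = 0.140. Share from d = 0.0358/0.140 = 0.255.

25.5%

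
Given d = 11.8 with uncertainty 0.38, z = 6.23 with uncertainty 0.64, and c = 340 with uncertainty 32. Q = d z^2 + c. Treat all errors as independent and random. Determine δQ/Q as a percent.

12.6%

Let p = d·z^2 = 458. δp/p = √((1·δd/d)² + (2·δz/z)²) = √(0.00104 + 0.0422) = 0.208, so δp = 95.2.
Q = p + c: δQ = √(δp² + δc²) = √(9070 + 1020) = 100
Q = 798, so δQ/Q = 100/798 = 0.126.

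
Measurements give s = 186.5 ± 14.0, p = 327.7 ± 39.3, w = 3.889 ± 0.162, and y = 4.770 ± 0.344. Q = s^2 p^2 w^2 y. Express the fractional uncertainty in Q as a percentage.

30.4%

Q is a product of powers, so relative uncertainties combine in quadrature:
  (2·δs/s)² = (2×0.0751)² = 0.0225;  (2·δp/p)² = (2×0.120)² = 0.0575;  (2·δw/w)² = (2×0.0417)² = 0.00694;  (1·δy/y)² = (1×0.0721)² = 0.00520
δQ/Q = √(0.0922) = 0.304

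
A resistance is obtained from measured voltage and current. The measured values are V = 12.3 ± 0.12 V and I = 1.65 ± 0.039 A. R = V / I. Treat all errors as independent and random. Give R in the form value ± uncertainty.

7.45 ± 0.191 Ω

Each factor contributes (exponent × relative error)² to (δR/R)²:
  (1·δV/V)² = (1×0.00976)² = 9.52e-05;  (-1·δI/I)² = (-1×0.0236)² = 0.000559
δR/R = √(0.000654) = 0.0256
R = 7.45 Ω, so δR = 0.0256 × 7.45 = 0.191 Ω.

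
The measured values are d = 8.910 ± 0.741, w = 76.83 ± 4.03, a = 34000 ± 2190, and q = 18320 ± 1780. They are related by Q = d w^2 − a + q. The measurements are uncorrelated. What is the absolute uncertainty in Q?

7590

Let p = d·w^2 = 52590. δp/p = √((1·δd/d)² + (2·δw/w)²) = √(0.00692 + 0.0110) = 0.134, so δp = 7040.
Q = p − a + q: δQ = √(δp² + δa² + δq²) = √(4.96e+07 + 4.8e+06 + 3.17e+06) = 7590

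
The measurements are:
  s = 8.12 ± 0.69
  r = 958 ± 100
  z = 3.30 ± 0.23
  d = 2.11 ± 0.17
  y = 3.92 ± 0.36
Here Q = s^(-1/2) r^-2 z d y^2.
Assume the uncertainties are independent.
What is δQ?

1.23e-05

Q is a product of powers, so relative uncertainties combine in quadrature:
  (−½·δs/s)² = (-0.5×0.0850)² = 0.00181;  (-2·δr/r)² = (-2×0.104)² = 0.0436;  (1·δz/z)² = (1×0.0697)² = 0.00486;  (1·δd/d)² = (1×0.0806)² = 0.00649;  (2·δy/y)² = (2×0.0918)² = 0.0337
δQ/Q = √(0.0905) = 0.301
Q = 4.09e-05, so δQ = 0.301 × 4.09e-05 = 1.23e-05.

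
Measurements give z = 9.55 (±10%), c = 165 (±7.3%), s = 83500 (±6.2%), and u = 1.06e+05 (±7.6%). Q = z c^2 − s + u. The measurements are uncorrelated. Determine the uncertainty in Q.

47000

Let p = z·c^2 = 2.6e+05. δp/p = √((1·δz/z)² + (2·δc/c)²) = √(0.0100 + 0.0213) = 0.177, so δp = 46000.
Q = p − s + u: δQ = √(δp² + δs² + δu²) = √(2.12e+09 + 2.68e+07 + 6.49e+07) = 47000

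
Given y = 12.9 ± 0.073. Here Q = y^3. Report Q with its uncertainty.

2150 ± 36.4

Q ∝ y^3, so δQ/Q = |3| · δy/y = 3 × 0.00566 = 0.0170.
Q = 2150, so δQ = 0.0170 × 2150 = 36.4.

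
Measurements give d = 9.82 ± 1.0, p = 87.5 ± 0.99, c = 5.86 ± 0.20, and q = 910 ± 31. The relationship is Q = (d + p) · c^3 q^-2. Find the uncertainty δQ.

0.00293

Let u = d + p = 97.3. δu = √(δd² + δp²) = √(1.00 + 0.980) = 1.41, so δu/u = 0.0145.
Q is then a monomial in u, c, q:
δQ/Q = √((δu/u)² + (3·δc/c)² + (-2·δq/q)²) = √(0.000209 + 0.0105 + 0.00464) = 0.124
Q = 0.0236, so δQ = 0.124 × 0.0236 = 0.00293.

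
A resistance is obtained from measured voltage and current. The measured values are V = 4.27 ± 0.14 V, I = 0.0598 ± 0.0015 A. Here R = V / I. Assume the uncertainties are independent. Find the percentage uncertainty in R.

Since R is a product/quotient, work with relative uncertainties:
  (1·δV/V)² = (1×0.0328)² = 0.00107;  (-1·δI/I)² = (-1×0.0251)² = 0.000629
δR/R = √(0.00170) = 0.0413

4.13%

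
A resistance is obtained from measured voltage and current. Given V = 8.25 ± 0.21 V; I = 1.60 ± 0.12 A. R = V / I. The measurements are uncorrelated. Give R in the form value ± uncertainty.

Products/powers → add relative errors in quadrature, weighted by exponent:
  (1·δV/V)² = (1×0.0255)² = 0.000648;  (-1·δI/I)² = (-1×0.0750)² = 0.00562
δR/R = √(0.00627) = 0.0792
R = 5.16 Ω, so δR = 0.0792 × 5.16 = 0.408 Ω.

5.16 ± 0.408 Ω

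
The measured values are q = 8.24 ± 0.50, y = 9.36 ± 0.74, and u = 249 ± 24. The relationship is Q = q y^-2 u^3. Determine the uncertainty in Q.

Q is a product of powers, so relative uncertainties combine in quadrature:
  (1·δq/q)² = (1×0.0607)² = 0.00368;  (-2·δy/y)² = (-2×0.0791)² = 0.0250;  (3·δu/u)² = (3×0.0964)² = 0.0836
δQ/Q = √(0.112) = 0.335
Q = 1.45e+06, so δQ = 0.335 × 1.45e+06 = 4.87e+05.

4.87e+05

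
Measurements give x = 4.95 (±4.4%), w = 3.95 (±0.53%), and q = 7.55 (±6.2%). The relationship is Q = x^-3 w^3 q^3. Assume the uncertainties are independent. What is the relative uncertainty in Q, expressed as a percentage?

22.9%

Q is a product of powers, so relative uncertainties combine in quadrature:
  (-3·δx/x)² = (-3×0.0440)² = 0.0174;  (3·δw/w)² = (3×0.00530)² = 0.000253;  (3·δq/q)² = (3×0.0620)² = 0.0346
δQ/Q = √(0.0523) = 0.229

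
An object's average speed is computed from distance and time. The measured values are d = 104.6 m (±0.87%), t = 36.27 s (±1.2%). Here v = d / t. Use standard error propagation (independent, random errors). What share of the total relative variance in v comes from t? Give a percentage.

65.5%

(δv/v)² = (1·δd/d)² + (-1·δt/t)²
  d term: (1×0.00870)² = 7.57e-05
  t term: (-1×0.0120)² = 0.000144
Total = 0.000220. Share from t = 0.000144/0.000220 = 0.655.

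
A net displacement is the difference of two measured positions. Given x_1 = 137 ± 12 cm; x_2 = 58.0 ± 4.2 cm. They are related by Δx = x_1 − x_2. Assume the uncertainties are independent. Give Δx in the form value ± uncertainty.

Absolute uncertainties add in quadrature for a linear combination:
  (δx_1)² = 144;  (δx_2)² = 17.6
δΔx = √(162) = 12.7 cm
Δx = 79.0 cm.

79.0 ± 12.7 cm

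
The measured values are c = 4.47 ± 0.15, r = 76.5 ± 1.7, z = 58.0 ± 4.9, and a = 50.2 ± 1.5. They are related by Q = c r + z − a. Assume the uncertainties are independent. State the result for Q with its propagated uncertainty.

Let p = c·r = 342. δp/p = √((1·δc/c)² + (1·δr/r)²) = √(0.00113 + 0.000494) = 0.0402, so δp = 13.8.
Q = p + z − a: δQ = √(δp² + δz² + δa²) = √(189 + 24.0 + 2.25) = 14.7
Q = 350.

350 ± 14.7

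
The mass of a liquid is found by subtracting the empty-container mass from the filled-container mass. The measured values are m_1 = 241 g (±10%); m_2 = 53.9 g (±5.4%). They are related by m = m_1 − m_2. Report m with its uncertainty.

Absolute uncertainties add in quadrature for a linear combination:
  (δm_1)² = 581;  (δm_2)² = 8.47
δm = √(589) = 24.3 g
m = 187 g.

187 ± 24.3 g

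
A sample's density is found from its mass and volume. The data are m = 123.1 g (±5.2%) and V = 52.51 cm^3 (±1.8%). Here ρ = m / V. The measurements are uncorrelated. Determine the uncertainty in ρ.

0.129 g/cm^3

Relative error in a monomial: (δρ/ρ)² = Σ (nᵢ · δxᵢ/xᵢ)².
  (1·δm/m)² = (1×0.0520)² = 0.00270;  (-1·δV/V)² = (-1×0.0180)² = 0.000324
δρ/ρ = √(0.00303) = 0.0550
ρ = 2.344 g/cm^3, so δρ = 0.0550 × 2.344 = 0.129 g/cm^3.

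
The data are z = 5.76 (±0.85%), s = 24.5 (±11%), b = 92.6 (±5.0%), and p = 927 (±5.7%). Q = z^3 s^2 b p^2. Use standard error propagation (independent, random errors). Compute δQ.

2.32e+12

Each factor contributes (exponent × relative error)² to (δQ/Q)²:
  (3·δz/z)² = (3×0.00850)² = 0.000650;  (2·δs/s)² = (2×0.110)² = 0.0484;  (1·δb/b)² = (1×0.0500)² = 0.00250;  (2·δp/p)² = (2×0.0570)² = 0.0130
δQ/Q = √(0.0645) = 0.254
Q = 9.13e+12, so δQ = 0.254 × 9.13e+12 = 2.32e+12.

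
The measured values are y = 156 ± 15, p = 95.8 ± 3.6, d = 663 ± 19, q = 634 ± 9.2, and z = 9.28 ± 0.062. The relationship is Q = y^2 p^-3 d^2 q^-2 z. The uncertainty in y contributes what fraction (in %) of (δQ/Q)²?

68.7%

(δQ/Q)² = (2·δy/y)² + (-3·δp/p)² + (2·δd/d)² + (-2·δq/q)² + (1·δz/z)²
  y term: (2×0.0962)² = 0.0370
  p term: (-3×0.0376)² = 0.0127
  d term: (2×0.0287)² = 0.00329
  q term: (-2×0.0145)² = 0.000842
  z term: (1×0.00668)² = 4.46e-05
Total = 0.0539. Share from y = 0.0370/0.0539 = 0.687.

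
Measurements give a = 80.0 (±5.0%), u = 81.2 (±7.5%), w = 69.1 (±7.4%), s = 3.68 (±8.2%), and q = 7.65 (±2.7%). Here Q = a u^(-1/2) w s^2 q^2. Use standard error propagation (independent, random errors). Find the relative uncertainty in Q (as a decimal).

Each factor contributes (exponent × relative error)² to (δQ/Q)²:
  (1·δa/a)² = (1×0.0500)² = 0.00250;  (−½·δu/u)² = (-0.5×0.0750)² = 0.00141;  (1·δw/w)² = (1×0.0740)² = 0.00548;  (2·δs/s)² = (2×0.0820)² = 0.0269;  (2·δq/q)² = (2×0.0270)² = 0.00292
δQ/Q = √(0.0392) = 0.198

0.198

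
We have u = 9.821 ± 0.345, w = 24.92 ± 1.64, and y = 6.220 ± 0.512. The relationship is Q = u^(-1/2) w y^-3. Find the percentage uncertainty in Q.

Each factor contributes (exponent × relative error)² to (δQ/Q)²:
  (−½·δu/u)² = (-0.5×0.0351)² = 0.000309;  (1·δw/w)² = (1×0.0658)² = 0.00433;  (-3·δy/y)² = (-3×0.0823)² = 0.0610
δQ/Q = √(0.0656) = 0.256

25.6%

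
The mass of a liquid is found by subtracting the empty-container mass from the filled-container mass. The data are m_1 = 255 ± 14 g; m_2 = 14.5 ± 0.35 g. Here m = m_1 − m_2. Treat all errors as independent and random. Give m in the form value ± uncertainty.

240 ± 14.0 g

Absolute uncertainties add in quadrature for a linear combination:
  (δm_1)² = 196;  (δm_2)² = 0.122
δm = √(196) = 14.0 g
m = 240 g.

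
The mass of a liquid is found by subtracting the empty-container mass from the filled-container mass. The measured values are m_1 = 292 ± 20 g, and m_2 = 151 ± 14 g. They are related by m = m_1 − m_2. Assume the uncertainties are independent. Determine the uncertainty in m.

24.4 g

Absolute uncertainties add in quadrature for a linear combination:
  (δm_1)² = 400;  (δm_2)² = 196
δm = √(596) = 24.4 g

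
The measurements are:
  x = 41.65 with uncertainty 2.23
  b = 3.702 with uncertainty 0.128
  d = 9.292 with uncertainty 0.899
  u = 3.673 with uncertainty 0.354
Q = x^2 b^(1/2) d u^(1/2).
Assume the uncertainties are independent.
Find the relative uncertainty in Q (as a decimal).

0.153

Each factor contributes (exponent × relative error)² to (δQ/Q)²:
  (2·δx/x)² = (2×0.0535)² = 0.0115;  (½·δb/b)² = (0.5×0.0346)² = 0.000299;  (1·δd/d)² = (1×0.0967)² = 0.00936;  (½·δu/u)² = (0.5×0.0964)² = 0.00232
δQ/Q = √(0.0234) = 0.153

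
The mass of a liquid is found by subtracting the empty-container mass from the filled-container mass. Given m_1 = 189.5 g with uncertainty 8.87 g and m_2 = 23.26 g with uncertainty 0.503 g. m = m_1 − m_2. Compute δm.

Absolute uncertainties add in quadrature for a linear combination:
  (δm_1)² = 78.7;  (δm_2)² = 0.253
δm = √(78.9) = 8.88 g

8.88 g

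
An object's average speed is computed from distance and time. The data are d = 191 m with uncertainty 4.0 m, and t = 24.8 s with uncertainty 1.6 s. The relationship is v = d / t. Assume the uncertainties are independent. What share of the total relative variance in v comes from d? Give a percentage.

9.53%

(δv/v)² = (1·δd/d)² + (-1·δt/t)²
  d term: (1×0.0209)² = 0.000439
  t term: (-1×0.0645)² = 0.00416
Total = 0.00460. Share from d = 0.000439/0.00460 = 0.0953.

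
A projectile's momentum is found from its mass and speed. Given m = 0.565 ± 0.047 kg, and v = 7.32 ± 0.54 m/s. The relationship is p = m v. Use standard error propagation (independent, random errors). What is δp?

Products/powers → add relative errors in quadrature, weighted by exponent:
  (1·δm/m)² = (1×0.0832)² = 0.00692;  (1·δv/v)² = (1×0.0738)² = 0.00544
δp/p = √(0.0124) = 0.111
p = 4.14 kg·m/s, so δp = 0.111 × 4.14 = 0.460 kg·m/s.

0.460 kg·m/s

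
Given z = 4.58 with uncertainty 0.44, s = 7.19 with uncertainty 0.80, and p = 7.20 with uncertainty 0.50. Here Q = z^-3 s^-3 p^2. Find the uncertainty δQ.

Relative error in a monomial: (δQ/Q)² = Σ (nᵢ · δxᵢ/xᵢ)².
  (-3·δz/z)² = (-3×0.0961)² = 0.0831;  (-3·δs/s)² = (-3×0.111)² = 0.111;  (2·δp/p)² = (2×0.0694)² = 0.0193
δQ/Q = √(0.214) = 0.462
Q = 0.00145, so δQ = 0.462 × 0.00145 = 0.000671.

0.000671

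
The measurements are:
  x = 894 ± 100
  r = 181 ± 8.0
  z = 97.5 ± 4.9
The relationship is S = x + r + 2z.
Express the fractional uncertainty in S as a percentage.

7.94%

Each term contributes (cᵢ δxᵢ)² to (δS)²:
  (δx)² = 10000;  (δr)² = 64.0;  (2·δz)² = 96.0
δS = √(10200) = 101
S = 1270, so δS/S = 101/1270 = 0.0794.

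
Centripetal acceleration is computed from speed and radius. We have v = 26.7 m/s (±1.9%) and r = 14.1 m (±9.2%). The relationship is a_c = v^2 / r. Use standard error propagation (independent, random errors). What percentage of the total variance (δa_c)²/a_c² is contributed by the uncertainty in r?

(δa_c/a_c)² = (2·δv/v)² + (-1·δr/r)²
  v term: (2×0.0190)² = 0.00144
  r term: (-1×0.0920)² = 0.00846
Total = 0.00991. Share from r = 0.00846/0.00991 = 0.854.

85.4%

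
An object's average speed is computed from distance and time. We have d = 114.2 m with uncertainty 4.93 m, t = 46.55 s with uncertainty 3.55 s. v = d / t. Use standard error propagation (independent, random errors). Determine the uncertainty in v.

0.215 m/s

Each factor contributes (exponent × relative error)² to (δv/v)²:
  (1·δd/d)² = (1×0.0432)² = 0.00186;  (-1·δt/t)² = (-1×0.0763)² = 0.00582
δv/v = √(0.00768) = 0.0876
v = 2.453 m/s, so δv = 0.0876 × 2.453 = 0.215 m/s.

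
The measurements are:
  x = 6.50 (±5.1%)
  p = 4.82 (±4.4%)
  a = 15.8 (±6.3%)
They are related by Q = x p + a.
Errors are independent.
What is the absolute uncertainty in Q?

2.33

Let w = x·p = 31.3. δw/w = √((1·δx/x)² + (1·δp/p)²) = √(0.00260 + 0.00194) = 0.0674, so δw = 2.11.
Q = w + a: δQ = √(δw² + δa²) = √(4.45 + 0.991) = 2.33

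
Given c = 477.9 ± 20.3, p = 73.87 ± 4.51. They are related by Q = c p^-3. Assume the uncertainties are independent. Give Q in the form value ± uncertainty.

0.001186 ± 0.000223

Products/powers → add relative errors in quadrature, weighted by exponent:
  (1·δc/c)² = (1×0.0425)² = 0.00180;  (-3·δp/p)² = (-3×0.0611)² = 0.0335
δQ/Q = √(0.0354) = 0.188
Q = 0.001186, so δQ = 0.188 × 0.001186 = 0.000223.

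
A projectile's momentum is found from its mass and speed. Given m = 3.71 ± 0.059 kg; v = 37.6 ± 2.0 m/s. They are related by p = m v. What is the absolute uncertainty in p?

7.74 kg·m/s

Relative error in a monomial: (δp/p)² = Σ (nᵢ · δxᵢ/xᵢ)².
  (1·δm/m)² = (1×0.0159)² = 0.000253;  (1·δv/v)² = (1×0.0532)² = 0.00283
δp/p = √(0.00308) = 0.0555
p = 139 kg·m/s, so δp = 0.0555 × 139 = 7.74 kg·m/s.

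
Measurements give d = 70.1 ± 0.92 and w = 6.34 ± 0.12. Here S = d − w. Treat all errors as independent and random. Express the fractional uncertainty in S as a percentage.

S is a linear combination, so absolute uncertainties add in quadrature:
  (δd)² = 0.846;  (δw)² = 0.0144
δS = √(0.861) = 0.928
S = 63.8, so δS/S = 0.928/63.8 = 0.0146.

1.46%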